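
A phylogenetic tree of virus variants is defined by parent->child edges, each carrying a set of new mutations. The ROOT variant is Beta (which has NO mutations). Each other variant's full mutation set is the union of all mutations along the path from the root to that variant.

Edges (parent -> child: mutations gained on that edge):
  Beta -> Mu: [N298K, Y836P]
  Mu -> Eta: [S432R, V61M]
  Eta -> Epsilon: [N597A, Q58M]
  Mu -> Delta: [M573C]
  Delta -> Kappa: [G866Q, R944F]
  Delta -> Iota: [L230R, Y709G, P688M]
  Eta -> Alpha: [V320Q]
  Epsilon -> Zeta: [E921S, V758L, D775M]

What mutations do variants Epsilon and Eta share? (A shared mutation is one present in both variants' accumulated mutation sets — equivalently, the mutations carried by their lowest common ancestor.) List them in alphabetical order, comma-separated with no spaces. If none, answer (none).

Answer: N298K,S432R,V61M,Y836P

Derivation:
Accumulating mutations along path to Epsilon:
  At Beta: gained [] -> total []
  At Mu: gained ['N298K', 'Y836P'] -> total ['N298K', 'Y836P']
  At Eta: gained ['S432R', 'V61M'] -> total ['N298K', 'S432R', 'V61M', 'Y836P']
  At Epsilon: gained ['N597A', 'Q58M'] -> total ['N298K', 'N597A', 'Q58M', 'S432R', 'V61M', 'Y836P']
Mutations(Epsilon) = ['N298K', 'N597A', 'Q58M', 'S432R', 'V61M', 'Y836P']
Accumulating mutations along path to Eta:
  At Beta: gained [] -> total []
  At Mu: gained ['N298K', 'Y836P'] -> total ['N298K', 'Y836P']
  At Eta: gained ['S432R', 'V61M'] -> total ['N298K', 'S432R', 'V61M', 'Y836P']
Mutations(Eta) = ['N298K', 'S432R', 'V61M', 'Y836P']
Intersection: ['N298K', 'N597A', 'Q58M', 'S432R', 'V61M', 'Y836P'] ∩ ['N298K', 'S432R', 'V61M', 'Y836P'] = ['N298K', 'S432R', 'V61M', 'Y836P']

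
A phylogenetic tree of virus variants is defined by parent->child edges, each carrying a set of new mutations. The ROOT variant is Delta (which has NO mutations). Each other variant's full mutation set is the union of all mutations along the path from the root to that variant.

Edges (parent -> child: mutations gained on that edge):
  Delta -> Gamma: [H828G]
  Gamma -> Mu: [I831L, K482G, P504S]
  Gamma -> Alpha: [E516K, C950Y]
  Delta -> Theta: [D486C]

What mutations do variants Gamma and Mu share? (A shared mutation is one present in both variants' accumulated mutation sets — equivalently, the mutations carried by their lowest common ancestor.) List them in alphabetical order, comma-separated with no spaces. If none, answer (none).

Accumulating mutations along path to Gamma:
  At Delta: gained [] -> total []
  At Gamma: gained ['H828G'] -> total ['H828G']
Mutations(Gamma) = ['H828G']
Accumulating mutations along path to Mu:
  At Delta: gained [] -> total []
  At Gamma: gained ['H828G'] -> total ['H828G']
  At Mu: gained ['I831L', 'K482G', 'P504S'] -> total ['H828G', 'I831L', 'K482G', 'P504S']
Mutations(Mu) = ['H828G', 'I831L', 'K482G', 'P504S']
Intersection: ['H828G'] ∩ ['H828G', 'I831L', 'K482G', 'P504S'] = ['H828G']

Answer: H828G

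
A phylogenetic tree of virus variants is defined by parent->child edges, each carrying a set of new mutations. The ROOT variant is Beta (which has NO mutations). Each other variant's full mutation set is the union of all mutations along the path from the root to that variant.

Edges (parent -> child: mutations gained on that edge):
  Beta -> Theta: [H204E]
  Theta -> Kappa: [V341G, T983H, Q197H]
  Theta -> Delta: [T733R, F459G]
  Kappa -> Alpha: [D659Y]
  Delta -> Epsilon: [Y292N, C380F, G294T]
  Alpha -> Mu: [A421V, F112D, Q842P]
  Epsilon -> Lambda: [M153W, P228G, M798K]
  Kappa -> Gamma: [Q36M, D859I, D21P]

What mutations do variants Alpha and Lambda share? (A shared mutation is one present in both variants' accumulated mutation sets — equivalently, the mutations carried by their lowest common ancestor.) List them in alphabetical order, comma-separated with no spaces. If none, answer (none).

Accumulating mutations along path to Alpha:
  At Beta: gained [] -> total []
  At Theta: gained ['H204E'] -> total ['H204E']
  At Kappa: gained ['V341G', 'T983H', 'Q197H'] -> total ['H204E', 'Q197H', 'T983H', 'V341G']
  At Alpha: gained ['D659Y'] -> total ['D659Y', 'H204E', 'Q197H', 'T983H', 'V341G']
Mutations(Alpha) = ['D659Y', 'H204E', 'Q197H', 'T983H', 'V341G']
Accumulating mutations along path to Lambda:
  At Beta: gained [] -> total []
  At Theta: gained ['H204E'] -> total ['H204E']
  At Delta: gained ['T733R', 'F459G'] -> total ['F459G', 'H204E', 'T733R']
  At Epsilon: gained ['Y292N', 'C380F', 'G294T'] -> total ['C380F', 'F459G', 'G294T', 'H204E', 'T733R', 'Y292N']
  At Lambda: gained ['M153W', 'P228G', 'M798K'] -> total ['C380F', 'F459G', 'G294T', 'H204E', 'M153W', 'M798K', 'P228G', 'T733R', 'Y292N']
Mutations(Lambda) = ['C380F', 'F459G', 'G294T', 'H204E', 'M153W', 'M798K', 'P228G', 'T733R', 'Y292N']
Intersection: ['D659Y', 'H204E', 'Q197H', 'T983H', 'V341G'] ∩ ['C380F', 'F459G', 'G294T', 'H204E', 'M153W', 'M798K', 'P228G', 'T733R', 'Y292N'] = ['H204E']

Answer: H204E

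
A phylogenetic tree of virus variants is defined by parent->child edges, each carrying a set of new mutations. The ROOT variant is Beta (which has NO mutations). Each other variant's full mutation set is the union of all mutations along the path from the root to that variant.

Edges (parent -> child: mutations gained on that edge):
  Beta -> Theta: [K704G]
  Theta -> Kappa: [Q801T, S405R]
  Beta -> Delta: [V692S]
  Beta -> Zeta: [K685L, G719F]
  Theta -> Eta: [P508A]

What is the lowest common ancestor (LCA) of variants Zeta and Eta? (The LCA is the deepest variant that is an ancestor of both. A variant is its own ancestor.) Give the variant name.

Path from root to Zeta: Beta -> Zeta
  ancestors of Zeta: {Beta, Zeta}
Path from root to Eta: Beta -> Theta -> Eta
  ancestors of Eta: {Beta, Theta, Eta}
Common ancestors: {Beta}
Walk up from Eta: Eta (not in ancestors of Zeta), Theta (not in ancestors of Zeta), Beta (in ancestors of Zeta)
Deepest common ancestor (LCA) = Beta

Answer: Beta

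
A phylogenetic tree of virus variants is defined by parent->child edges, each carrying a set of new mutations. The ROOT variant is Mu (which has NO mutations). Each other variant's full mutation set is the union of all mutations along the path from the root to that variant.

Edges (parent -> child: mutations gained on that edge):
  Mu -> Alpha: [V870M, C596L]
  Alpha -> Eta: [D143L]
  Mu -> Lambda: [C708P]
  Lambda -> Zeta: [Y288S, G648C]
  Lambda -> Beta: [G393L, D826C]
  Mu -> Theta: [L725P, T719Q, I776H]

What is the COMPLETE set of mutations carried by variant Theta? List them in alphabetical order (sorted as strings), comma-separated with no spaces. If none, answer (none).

At Mu: gained [] -> total []
At Theta: gained ['L725P', 'T719Q', 'I776H'] -> total ['I776H', 'L725P', 'T719Q']

Answer: I776H,L725P,T719Q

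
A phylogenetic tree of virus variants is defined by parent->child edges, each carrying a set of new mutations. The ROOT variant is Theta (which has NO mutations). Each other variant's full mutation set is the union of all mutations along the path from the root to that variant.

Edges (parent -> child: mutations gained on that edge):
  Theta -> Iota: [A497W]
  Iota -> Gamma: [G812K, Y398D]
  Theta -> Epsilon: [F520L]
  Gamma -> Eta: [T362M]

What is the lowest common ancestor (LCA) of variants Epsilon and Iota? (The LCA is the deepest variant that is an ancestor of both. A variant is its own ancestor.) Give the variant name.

Answer: Theta

Derivation:
Path from root to Epsilon: Theta -> Epsilon
  ancestors of Epsilon: {Theta, Epsilon}
Path from root to Iota: Theta -> Iota
  ancestors of Iota: {Theta, Iota}
Common ancestors: {Theta}
Walk up from Iota: Iota (not in ancestors of Epsilon), Theta (in ancestors of Epsilon)
Deepest common ancestor (LCA) = Theta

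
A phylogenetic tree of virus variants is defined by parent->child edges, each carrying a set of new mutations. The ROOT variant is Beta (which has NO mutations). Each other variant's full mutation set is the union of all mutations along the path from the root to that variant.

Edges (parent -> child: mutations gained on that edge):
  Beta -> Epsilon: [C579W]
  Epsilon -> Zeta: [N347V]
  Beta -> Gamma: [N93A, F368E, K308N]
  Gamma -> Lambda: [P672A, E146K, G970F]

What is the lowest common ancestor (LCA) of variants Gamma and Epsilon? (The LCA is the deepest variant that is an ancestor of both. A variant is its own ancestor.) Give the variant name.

Path from root to Gamma: Beta -> Gamma
  ancestors of Gamma: {Beta, Gamma}
Path from root to Epsilon: Beta -> Epsilon
  ancestors of Epsilon: {Beta, Epsilon}
Common ancestors: {Beta}
Walk up from Epsilon: Epsilon (not in ancestors of Gamma), Beta (in ancestors of Gamma)
Deepest common ancestor (LCA) = Beta

Answer: Beta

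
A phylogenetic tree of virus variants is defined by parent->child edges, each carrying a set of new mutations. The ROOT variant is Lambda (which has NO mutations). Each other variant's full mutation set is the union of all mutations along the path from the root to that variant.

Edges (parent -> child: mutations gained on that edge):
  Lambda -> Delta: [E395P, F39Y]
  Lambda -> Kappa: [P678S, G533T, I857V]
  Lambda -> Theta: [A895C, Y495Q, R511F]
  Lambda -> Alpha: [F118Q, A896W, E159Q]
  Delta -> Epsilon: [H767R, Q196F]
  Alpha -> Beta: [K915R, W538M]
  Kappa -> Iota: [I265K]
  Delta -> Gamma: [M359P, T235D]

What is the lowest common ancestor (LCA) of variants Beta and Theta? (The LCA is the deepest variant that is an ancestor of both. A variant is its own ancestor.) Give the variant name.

Answer: Lambda

Derivation:
Path from root to Beta: Lambda -> Alpha -> Beta
  ancestors of Beta: {Lambda, Alpha, Beta}
Path from root to Theta: Lambda -> Theta
  ancestors of Theta: {Lambda, Theta}
Common ancestors: {Lambda}
Walk up from Theta: Theta (not in ancestors of Beta), Lambda (in ancestors of Beta)
Deepest common ancestor (LCA) = Lambda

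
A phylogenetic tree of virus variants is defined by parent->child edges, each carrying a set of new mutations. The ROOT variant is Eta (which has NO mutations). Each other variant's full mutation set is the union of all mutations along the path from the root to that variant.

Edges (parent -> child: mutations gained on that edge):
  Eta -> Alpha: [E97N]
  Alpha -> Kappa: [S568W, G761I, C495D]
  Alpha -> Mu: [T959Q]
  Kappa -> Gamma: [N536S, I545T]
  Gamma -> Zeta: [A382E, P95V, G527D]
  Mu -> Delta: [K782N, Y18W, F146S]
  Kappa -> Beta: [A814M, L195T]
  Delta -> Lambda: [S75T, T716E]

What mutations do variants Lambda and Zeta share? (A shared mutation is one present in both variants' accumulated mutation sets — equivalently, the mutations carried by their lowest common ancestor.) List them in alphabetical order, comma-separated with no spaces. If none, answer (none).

Answer: E97N

Derivation:
Accumulating mutations along path to Lambda:
  At Eta: gained [] -> total []
  At Alpha: gained ['E97N'] -> total ['E97N']
  At Mu: gained ['T959Q'] -> total ['E97N', 'T959Q']
  At Delta: gained ['K782N', 'Y18W', 'F146S'] -> total ['E97N', 'F146S', 'K782N', 'T959Q', 'Y18W']
  At Lambda: gained ['S75T', 'T716E'] -> total ['E97N', 'F146S', 'K782N', 'S75T', 'T716E', 'T959Q', 'Y18W']
Mutations(Lambda) = ['E97N', 'F146S', 'K782N', 'S75T', 'T716E', 'T959Q', 'Y18W']
Accumulating mutations along path to Zeta:
  At Eta: gained [] -> total []
  At Alpha: gained ['E97N'] -> total ['E97N']
  At Kappa: gained ['S568W', 'G761I', 'C495D'] -> total ['C495D', 'E97N', 'G761I', 'S568W']
  At Gamma: gained ['N536S', 'I545T'] -> total ['C495D', 'E97N', 'G761I', 'I545T', 'N536S', 'S568W']
  At Zeta: gained ['A382E', 'P95V', 'G527D'] -> total ['A382E', 'C495D', 'E97N', 'G527D', 'G761I', 'I545T', 'N536S', 'P95V', 'S568W']
Mutations(Zeta) = ['A382E', 'C495D', 'E97N', 'G527D', 'G761I', 'I545T', 'N536S', 'P95V', 'S568W']
Intersection: ['E97N', 'F146S', 'K782N', 'S75T', 'T716E', 'T959Q', 'Y18W'] ∩ ['A382E', 'C495D', 'E97N', 'G527D', 'G761I', 'I545T', 'N536S', 'P95V', 'S568W'] = ['E97N']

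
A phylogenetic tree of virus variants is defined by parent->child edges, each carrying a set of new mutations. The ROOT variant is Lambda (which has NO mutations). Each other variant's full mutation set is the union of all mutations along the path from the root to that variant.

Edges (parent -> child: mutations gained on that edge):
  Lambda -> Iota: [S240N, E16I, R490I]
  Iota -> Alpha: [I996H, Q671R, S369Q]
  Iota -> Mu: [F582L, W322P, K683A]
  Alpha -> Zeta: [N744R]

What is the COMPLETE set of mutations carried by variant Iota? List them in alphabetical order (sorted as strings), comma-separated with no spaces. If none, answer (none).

Answer: E16I,R490I,S240N

Derivation:
At Lambda: gained [] -> total []
At Iota: gained ['S240N', 'E16I', 'R490I'] -> total ['E16I', 'R490I', 'S240N']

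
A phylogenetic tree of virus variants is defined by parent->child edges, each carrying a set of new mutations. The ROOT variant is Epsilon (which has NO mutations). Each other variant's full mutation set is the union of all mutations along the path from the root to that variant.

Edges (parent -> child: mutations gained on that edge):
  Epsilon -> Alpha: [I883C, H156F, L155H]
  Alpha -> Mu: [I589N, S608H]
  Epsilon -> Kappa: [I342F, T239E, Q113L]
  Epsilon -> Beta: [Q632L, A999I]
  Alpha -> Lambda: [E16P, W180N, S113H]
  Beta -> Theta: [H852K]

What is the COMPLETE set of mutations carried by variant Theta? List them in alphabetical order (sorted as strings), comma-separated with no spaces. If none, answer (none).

Answer: A999I,H852K,Q632L

Derivation:
At Epsilon: gained [] -> total []
At Beta: gained ['Q632L', 'A999I'] -> total ['A999I', 'Q632L']
At Theta: gained ['H852K'] -> total ['A999I', 'H852K', 'Q632L']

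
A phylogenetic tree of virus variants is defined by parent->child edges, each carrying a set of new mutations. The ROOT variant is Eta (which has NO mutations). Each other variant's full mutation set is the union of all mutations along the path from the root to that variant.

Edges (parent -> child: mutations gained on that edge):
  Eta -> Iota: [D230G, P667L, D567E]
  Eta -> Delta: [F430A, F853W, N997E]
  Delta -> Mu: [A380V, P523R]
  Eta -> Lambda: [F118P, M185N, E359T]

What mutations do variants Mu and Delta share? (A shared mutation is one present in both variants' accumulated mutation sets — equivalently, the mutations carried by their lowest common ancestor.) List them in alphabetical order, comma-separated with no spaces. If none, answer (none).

Answer: F430A,F853W,N997E

Derivation:
Accumulating mutations along path to Mu:
  At Eta: gained [] -> total []
  At Delta: gained ['F430A', 'F853W', 'N997E'] -> total ['F430A', 'F853W', 'N997E']
  At Mu: gained ['A380V', 'P523R'] -> total ['A380V', 'F430A', 'F853W', 'N997E', 'P523R']
Mutations(Mu) = ['A380V', 'F430A', 'F853W', 'N997E', 'P523R']
Accumulating mutations along path to Delta:
  At Eta: gained [] -> total []
  At Delta: gained ['F430A', 'F853W', 'N997E'] -> total ['F430A', 'F853W', 'N997E']
Mutations(Delta) = ['F430A', 'F853W', 'N997E']
Intersection: ['A380V', 'F430A', 'F853W', 'N997E', 'P523R'] ∩ ['F430A', 'F853W', 'N997E'] = ['F430A', 'F853W', 'N997E']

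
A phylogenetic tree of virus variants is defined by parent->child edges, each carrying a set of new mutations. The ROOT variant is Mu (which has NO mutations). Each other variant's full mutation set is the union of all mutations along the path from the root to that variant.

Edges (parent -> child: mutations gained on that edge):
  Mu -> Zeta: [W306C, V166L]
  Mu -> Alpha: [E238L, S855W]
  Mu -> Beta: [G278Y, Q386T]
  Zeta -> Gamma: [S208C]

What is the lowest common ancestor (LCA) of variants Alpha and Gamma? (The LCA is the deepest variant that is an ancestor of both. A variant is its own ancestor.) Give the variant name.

Answer: Mu

Derivation:
Path from root to Alpha: Mu -> Alpha
  ancestors of Alpha: {Mu, Alpha}
Path from root to Gamma: Mu -> Zeta -> Gamma
  ancestors of Gamma: {Mu, Zeta, Gamma}
Common ancestors: {Mu}
Walk up from Gamma: Gamma (not in ancestors of Alpha), Zeta (not in ancestors of Alpha), Mu (in ancestors of Alpha)
Deepest common ancestor (LCA) = Mu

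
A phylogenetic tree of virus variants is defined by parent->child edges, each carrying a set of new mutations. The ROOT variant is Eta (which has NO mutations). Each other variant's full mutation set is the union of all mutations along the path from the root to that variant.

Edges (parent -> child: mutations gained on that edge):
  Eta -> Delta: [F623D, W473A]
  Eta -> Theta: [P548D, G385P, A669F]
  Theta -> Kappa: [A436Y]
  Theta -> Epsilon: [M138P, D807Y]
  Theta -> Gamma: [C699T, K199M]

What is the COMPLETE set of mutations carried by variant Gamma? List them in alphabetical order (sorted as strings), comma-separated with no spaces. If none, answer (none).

Answer: A669F,C699T,G385P,K199M,P548D

Derivation:
At Eta: gained [] -> total []
At Theta: gained ['P548D', 'G385P', 'A669F'] -> total ['A669F', 'G385P', 'P548D']
At Gamma: gained ['C699T', 'K199M'] -> total ['A669F', 'C699T', 'G385P', 'K199M', 'P548D']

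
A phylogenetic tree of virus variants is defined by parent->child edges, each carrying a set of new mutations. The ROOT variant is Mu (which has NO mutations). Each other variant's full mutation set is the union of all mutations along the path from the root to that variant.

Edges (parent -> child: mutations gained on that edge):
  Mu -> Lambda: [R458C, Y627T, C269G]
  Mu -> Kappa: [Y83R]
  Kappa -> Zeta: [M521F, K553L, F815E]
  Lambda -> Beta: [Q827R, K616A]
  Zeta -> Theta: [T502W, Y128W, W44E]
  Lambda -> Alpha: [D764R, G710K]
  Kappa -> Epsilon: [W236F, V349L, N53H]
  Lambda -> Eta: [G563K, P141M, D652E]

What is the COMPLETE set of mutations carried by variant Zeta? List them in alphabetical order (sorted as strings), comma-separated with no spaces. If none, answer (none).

Answer: F815E,K553L,M521F,Y83R

Derivation:
At Mu: gained [] -> total []
At Kappa: gained ['Y83R'] -> total ['Y83R']
At Zeta: gained ['M521F', 'K553L', 'F815E'] -> total ['F815E', 'K553L', 'M521F', 'Y83R']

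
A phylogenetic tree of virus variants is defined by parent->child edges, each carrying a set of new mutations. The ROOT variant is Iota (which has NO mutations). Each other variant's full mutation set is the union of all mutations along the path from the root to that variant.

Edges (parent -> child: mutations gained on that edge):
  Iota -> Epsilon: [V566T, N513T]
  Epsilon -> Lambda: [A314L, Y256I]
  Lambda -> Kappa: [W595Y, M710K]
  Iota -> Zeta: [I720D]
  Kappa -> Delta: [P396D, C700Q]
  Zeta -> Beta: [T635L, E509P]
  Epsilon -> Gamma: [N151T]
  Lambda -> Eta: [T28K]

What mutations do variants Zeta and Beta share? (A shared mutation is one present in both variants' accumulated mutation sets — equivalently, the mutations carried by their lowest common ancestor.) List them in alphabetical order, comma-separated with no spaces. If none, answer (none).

Answer: I720D

Derivation:
Accumulating mutations along path to Zeta:
  At Iota: gained [] -> total []
  At Zeta: gained ['I720D'] -> total ['I720D']
Mutations(Zeta) = ['I720D']
Accumulating mutations along path to Beta:
  At Iota: gained [] -> total []
  At Zeta: gained ['I720D'] -> total ['I720D']
  At Beta: gained ['T635L', 'E509P'] -> total ['E509P', 'I720D', 'T635L']
Mutations(Beta) = ['E509P', 'I720D', 'T635L']
Intersection: ['I720D'] ∩ ['E509P', 'I720D', 'T635L'] = ['I720D']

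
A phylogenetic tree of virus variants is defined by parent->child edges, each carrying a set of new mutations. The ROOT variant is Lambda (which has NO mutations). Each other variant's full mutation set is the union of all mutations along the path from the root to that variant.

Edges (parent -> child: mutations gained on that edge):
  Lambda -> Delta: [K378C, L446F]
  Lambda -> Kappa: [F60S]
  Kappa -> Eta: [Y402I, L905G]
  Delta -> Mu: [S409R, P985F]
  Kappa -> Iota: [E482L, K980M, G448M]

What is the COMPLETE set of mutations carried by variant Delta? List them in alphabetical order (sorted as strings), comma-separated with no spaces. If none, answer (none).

Answer: K378C,L446F

Derivation:
At Lambda: gained [] -> total []
At Delta: gained ['K378C', 'L446F'] -> total ['K378C', 'L446F']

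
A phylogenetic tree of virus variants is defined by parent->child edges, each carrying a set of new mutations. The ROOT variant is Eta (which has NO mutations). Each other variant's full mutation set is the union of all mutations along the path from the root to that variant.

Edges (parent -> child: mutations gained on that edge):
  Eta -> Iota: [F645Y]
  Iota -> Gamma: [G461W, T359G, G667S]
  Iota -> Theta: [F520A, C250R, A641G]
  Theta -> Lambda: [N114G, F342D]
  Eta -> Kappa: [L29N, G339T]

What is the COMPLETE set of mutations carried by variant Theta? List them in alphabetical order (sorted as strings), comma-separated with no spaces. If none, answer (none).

Answer: A641G,C250R,F520A,F645Y

Derivation:
At Eta: gained [] -> total []
At Iota: gained ['F645Y'] -> total ['F645Y']
At Theta: gained ['F520A', 'C250R', 'A641G'] -> total ['A641G', 'C250R', 'F520A', 'F645Y']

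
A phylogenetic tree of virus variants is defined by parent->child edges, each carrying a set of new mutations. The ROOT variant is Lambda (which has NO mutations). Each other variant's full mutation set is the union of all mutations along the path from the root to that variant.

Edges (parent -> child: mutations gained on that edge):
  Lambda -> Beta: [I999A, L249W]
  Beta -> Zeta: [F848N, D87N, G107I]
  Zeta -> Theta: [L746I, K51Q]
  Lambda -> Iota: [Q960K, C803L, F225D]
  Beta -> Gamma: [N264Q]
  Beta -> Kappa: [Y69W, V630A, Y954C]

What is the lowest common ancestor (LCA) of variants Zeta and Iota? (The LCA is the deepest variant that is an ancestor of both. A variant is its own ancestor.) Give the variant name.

Path from root to Zeta: Lambda -> Beta -> Zeta
  ancestors of Zeta: {Lambda, Beta, Zeta}
Path from root to Iota: Lambda -> Iota
  ancestors of Iota: {Lambda, Iota}
Common ancestors: {Lambda}
Walk up from Iota: Iota (not in ancestors of Zeta), Lambda (in ancestors of Zeta)
Deepest common ancestor (LCA) = Lambda

Answer: Lambda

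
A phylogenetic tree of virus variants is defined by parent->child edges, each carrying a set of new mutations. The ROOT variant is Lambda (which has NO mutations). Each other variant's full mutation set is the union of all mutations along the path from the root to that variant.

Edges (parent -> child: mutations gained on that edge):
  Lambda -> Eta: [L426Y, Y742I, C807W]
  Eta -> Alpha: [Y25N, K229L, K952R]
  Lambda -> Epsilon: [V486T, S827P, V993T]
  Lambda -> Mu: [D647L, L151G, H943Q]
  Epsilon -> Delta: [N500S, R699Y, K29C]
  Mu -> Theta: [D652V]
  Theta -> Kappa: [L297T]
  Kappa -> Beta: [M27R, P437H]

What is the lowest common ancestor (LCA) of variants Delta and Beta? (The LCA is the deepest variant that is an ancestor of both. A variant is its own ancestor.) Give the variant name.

Answer: Lambda

Derivation:
Path from root to Delta: Lambda -> Epsilon -> Delta
  ancestors of Delta: {Lambda, Epsilon, Delta}
Path from root to Beta: Lambda -> Mu -> Theta -> Kappa -> Beta
  ancestors of Beta: {Lambda, Mu, Theta, Kappa, Beta}
Common ancestors: {Lambda}
Walk up from Beta: Beta (not in ancestors of Delta), Kappa (not in ancestors of Delta), Theta (not in ancestors of Delta), Mu (not in ancestors of Delta), Lambda (in ancestors of Delta)
Deepest common ancestor (LCA) = Lambda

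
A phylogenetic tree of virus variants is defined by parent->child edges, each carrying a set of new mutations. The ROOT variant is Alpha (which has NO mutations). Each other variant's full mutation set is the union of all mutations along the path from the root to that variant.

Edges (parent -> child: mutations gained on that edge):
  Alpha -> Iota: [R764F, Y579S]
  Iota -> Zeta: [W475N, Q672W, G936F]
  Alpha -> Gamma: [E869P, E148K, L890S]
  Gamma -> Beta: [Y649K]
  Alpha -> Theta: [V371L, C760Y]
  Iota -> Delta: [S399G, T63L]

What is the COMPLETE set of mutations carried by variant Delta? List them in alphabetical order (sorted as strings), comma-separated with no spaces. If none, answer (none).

Answer: R764F,S399G,T63L,Y579S

Derivation:
At Alpha: gained [] -> total []
At Iota: gained ['R764F', 'Y579S'] -> total ['R764F', 'Y579S']
At Delta: gained ['S399G', 'T63L'] -> total ['R764F', 'S399G', 'T63L', 'Y579S']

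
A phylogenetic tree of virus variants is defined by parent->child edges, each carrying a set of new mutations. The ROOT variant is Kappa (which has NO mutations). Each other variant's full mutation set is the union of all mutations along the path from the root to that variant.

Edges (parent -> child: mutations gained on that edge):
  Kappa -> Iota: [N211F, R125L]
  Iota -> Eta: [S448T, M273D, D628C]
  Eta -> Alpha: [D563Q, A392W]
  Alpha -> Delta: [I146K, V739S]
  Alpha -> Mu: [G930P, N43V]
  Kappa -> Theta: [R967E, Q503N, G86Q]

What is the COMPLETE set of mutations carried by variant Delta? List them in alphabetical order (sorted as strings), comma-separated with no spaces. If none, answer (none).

At Kappa: gained [] -> total []
At Iota: gained ['N211F', 'R125L'] -> total ['N211F', 'R125L']
At Eta: gained ['S448T', 'M273D', 'D628C'] -> total ['D628C', 'M273D', 'N211F', 'R125L', 'S448T']
At Alpha: gained ['D563Q', 'A392W'] -> total ['A392W', 'D563Q', 'D628C', 'M273D', 'N211F', 'R125L', 'S448T']
At Delta: gained ['I146K', 'V739S'] -> total ['A392W', 'D563Q', 'D628C', 'I146K', 'M273D', 'N211F', 'R125L', 'S448T', 'V739S']

Answer: A392W,D563Q,D628C,I146K,M273D,N211F,R125L,S448T,V739S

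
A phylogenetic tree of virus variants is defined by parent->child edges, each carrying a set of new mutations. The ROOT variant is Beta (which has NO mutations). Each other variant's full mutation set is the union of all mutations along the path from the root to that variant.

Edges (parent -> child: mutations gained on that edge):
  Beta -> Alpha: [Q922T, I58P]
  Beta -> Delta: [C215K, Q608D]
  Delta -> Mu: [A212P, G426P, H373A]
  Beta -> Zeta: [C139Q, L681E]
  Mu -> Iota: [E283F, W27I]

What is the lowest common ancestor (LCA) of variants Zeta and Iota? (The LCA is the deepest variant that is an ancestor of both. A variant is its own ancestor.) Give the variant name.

Path from root to Zeta: Beta -> Zeta
  ancestors of Zeta: {Beta, Zeta}
Path from root to Iota: Beta -> Delta -> Mu -> Iota
  ancestors of Iota: {Beta, Delta, Mu, Iota}
Common ancestors: {Beta}
Walk up from Iota: Iota (not in ancestors of Zeta), Mu (not in ancestors of Zeta), Delta (not in ancestors of Zeta), Beta (in ancestors of Zeta)
Deepest common ancestor (LCA) = Beta

Answer: Beta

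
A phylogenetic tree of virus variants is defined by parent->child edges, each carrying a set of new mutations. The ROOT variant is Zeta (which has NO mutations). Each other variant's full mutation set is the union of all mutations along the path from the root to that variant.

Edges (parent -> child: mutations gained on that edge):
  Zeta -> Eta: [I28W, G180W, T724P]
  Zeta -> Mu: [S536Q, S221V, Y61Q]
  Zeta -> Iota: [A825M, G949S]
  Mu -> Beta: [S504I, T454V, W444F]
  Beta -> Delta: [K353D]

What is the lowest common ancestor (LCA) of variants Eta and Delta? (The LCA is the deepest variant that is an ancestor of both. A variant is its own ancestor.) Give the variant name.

Answer: Zeta

Derivation:
Path from root to Eta: Zeta -> Eta
  ancestors of Eta: {Zeta, Eta}
Path from root to Delta: Zeta -> Mu -> Beta -> Delta
  ancestors of Delta: {Zeta, Mu, Beta, Delta}
Common ancestors: {Zeta}
Walk up from Delta: Delta (not in ancestors of Eta), Beta (not in ancestors of Eta), Mu (not in ancestors of Eta), Zeta (in ancestors of Eta)
Deepest common ancestor (LCA) = Zeta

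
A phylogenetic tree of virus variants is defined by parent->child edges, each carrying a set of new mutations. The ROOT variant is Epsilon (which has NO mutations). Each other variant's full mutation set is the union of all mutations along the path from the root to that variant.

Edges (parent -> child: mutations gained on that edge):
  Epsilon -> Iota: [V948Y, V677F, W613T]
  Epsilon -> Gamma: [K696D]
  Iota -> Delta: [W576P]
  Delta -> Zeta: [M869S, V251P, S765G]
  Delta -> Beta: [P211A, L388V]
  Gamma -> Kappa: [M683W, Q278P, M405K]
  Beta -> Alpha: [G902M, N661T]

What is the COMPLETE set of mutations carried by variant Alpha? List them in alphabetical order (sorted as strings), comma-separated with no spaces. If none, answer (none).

Answer: G902M,L388V,N661T,P211A,V677F,V948Y,W576P,W613T

Derivation:
At Epsilon: gained [] -> total []
At Iota: gained ['V948Y', 'V677F', 'W613T'] -> total ['V677F', 'V948Y', 'W613T']
At Delta: gained ['W576P'] -> total ['V677F', 'V948Y', 'W576P', 'W613T']
At Beta: gained ['P211A', 'L388V'] -> total ['L388V', 'P211A', 'V677F', 'V948Y', 'W576P', 'W613T']
At Alpha: gained ['G902M', 'N661T'] -> total ['G902M', 'L388V', 'N661T', 'P211A', 'V677F', 'V948Y', 'W576P', 'W613T']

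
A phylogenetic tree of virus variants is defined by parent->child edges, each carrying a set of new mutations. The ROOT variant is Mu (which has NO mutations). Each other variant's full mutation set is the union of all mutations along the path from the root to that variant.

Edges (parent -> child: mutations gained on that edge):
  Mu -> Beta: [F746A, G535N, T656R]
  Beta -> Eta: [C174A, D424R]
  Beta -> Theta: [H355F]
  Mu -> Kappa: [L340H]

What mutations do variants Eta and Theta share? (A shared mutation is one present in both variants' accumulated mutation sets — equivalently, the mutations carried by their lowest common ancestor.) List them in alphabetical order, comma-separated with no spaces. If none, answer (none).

Answer: F746A,G535N,T656R

Derivation:
Accumulating mutations along path to Eta:
  At Mu: gained [] -> total []
  At Beta: gained ['F746A', 'G535N', 'T656R'] -> total ['F746A', 'G535N', 'T656R']
  At Eta: gained ['C174A', 'D424R'] -> total ['C174A', 'D424R', 'F746A', 'G535N', 'T656R']
Mutations(Eta) = ['C174A', 'D424R', 'F746A', 'G535N', 'T656R']
Accumulating mutations along path to Theta:
  At Mu: gained [] -> total []
  At Beta: gained ['F746A', 'G535N', 'T656R'] -> total ['F746A', 'G535N', 'T656R']
  At Theta: gained ['H355F'] -> total ['F746A', 'G535N', 'H355F', 'T656R']
Mutations(Theta) = ['F746A', 'G535N', 'H355F', 'T656R']
Intersection: ['C174A', 'D424R', 'F746A', 'G535N', 'T656R'] ∩ ['F746A', 'G535N', 'H355F', 'T656R'] = ['F746A', 'G535N', 'T656R']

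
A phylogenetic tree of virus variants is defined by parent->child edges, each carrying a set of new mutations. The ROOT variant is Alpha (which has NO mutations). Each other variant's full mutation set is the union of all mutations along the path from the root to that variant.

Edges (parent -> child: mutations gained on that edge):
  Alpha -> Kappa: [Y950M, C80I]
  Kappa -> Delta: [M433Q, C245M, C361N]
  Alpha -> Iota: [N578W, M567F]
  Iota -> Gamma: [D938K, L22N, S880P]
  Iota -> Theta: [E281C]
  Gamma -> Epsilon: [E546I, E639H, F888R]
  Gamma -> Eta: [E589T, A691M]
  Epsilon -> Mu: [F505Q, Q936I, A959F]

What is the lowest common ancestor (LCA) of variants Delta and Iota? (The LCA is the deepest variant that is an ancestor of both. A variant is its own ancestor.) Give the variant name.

Path from root to Delta: Alpha -> Kappa -> Delta
  ancestors of Delta: {Alpha, Kappa, Delta}
Path from root to Iota: Alpha -> Iota
  ancestors of Iota: {Alpha, Iota}
Common ancestors: {Alpha}
Walk up from Iota: Iota (not in ancestors of Delta), Alpha (in ancestors of Delta)
Deepest common ancestor (LCA) = Alpha

Answer: Alpha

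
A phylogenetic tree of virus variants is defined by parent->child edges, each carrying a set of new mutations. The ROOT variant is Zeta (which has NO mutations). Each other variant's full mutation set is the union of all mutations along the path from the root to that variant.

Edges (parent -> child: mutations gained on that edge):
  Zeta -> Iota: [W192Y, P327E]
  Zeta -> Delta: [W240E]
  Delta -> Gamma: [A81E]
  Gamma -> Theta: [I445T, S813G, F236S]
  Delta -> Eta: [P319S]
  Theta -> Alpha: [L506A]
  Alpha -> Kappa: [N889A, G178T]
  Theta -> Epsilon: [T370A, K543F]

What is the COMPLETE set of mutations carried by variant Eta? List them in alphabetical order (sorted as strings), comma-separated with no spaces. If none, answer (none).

At Zeta: gained [] -> total []
At Delta: gained ['W240E'] -> total ['W240E']
At Eta: gained ['P319S'] -> total ['P319S', 'W240E']

Answer: P319S,W240E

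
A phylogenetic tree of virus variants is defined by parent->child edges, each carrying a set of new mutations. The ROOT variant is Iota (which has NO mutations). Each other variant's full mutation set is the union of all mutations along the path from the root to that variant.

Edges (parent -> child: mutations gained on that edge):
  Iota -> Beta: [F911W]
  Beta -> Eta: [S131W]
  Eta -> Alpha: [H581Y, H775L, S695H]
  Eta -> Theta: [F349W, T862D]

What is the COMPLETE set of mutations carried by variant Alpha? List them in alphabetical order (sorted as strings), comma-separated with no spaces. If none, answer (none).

Answer: F911W,H581Y,H775L,S131W,S695H

Derivation:
At Iota: gained [] -> total []
At Beta: gained ['F911W'] -> total ['F911W']
At Eta: gained ['S131W'] -> total ['F911W', 'S131W']
At Alpha: gained ['H581Y', 'H775L', 'S695H'] -> total ['F911W', 'H581Y', 'H775L', 'S131W', 'S695H']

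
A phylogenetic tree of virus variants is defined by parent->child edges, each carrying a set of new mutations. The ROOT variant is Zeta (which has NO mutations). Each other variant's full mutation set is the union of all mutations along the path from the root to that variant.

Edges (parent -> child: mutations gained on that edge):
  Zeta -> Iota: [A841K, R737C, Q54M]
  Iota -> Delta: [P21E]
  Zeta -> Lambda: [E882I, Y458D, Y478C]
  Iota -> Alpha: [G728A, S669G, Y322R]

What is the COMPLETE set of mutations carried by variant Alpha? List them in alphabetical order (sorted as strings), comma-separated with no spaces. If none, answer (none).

At Zeta: gained [] -> total []
At Iota: gained ['A841K', 'R737C', 'Q54M'] -> total ['A841K', 'Q54M', 'R737C']
At Alpha: gained ['G728A', 'S669G', 'Y322R'] -> total ['A841K', 'G728A', 'Q54M', 'R737C', 'S669G', 'Y322R']

Answer: A841K,G728A,Q54M,R737C,S669G,Y322R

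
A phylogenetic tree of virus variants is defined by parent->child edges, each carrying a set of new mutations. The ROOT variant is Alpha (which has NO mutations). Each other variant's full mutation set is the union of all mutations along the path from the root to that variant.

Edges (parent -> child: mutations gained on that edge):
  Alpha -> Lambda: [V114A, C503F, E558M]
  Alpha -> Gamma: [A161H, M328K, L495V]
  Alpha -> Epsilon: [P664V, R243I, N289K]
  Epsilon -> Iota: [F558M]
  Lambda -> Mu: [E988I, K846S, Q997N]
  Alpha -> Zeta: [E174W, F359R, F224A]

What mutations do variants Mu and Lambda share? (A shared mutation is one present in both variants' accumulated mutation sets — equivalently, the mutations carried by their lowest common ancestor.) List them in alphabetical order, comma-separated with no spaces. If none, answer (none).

Answer: C503F,E558M,V114A

Derivation:
Accumulating mutations along path to Mu:
  At Alpha: gained [] -> total []
  At Lambda: gained ['V114A', 'C503F', 'E558M'] -> total ['C503F', 'E558M', 'V114A']
  At Mu: gained ['E988I', 'K846S', 'Q997N'] -> total ['C503F', 'E558M', 'E988I', 'K846S', 'Q997N', 'V114A']
Mutations(Mu) = ['C503F', 'E558M', 'E988I', 'K846S', 'Q997N', 'V114A']
Accumulating mutations along path to Lambda:
  At Alpha: gained [] -> total []
  At Lambda: gained ['V114A', 'C503F', 'E558M'] -> total ['C503F', 'E558M', 'V114A']
Mutations(Lambda) = ['C503F', 'E558M', 'V114A']
Intersection: ['C503F', 'E558M', 'E988I', 'K846S', 'Q997N', 'V114A'] ∩ ['C503F', 'E558M', 'V114A'] = ['C503F', 'E558M', 'V114A']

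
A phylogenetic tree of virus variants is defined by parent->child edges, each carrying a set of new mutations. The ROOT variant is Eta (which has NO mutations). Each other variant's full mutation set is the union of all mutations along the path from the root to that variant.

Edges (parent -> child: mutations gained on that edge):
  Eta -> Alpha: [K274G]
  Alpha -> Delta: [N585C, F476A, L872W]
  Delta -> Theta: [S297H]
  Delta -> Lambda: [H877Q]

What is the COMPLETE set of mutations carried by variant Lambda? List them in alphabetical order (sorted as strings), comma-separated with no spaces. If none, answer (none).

At Eta: gained [] -> total []
At Alpha: gained ['K274G'] -> total ['K274G']
At Delta: gained ['N585C', 'F476A', 'L872W'] -> total ['F476A', 'K274G', 'L872W', 'N585C']
At Lambda: gained ['H877Q'] -> total ['F476A', 'H877Q', 'K274G', 'L872W', 'N585C']

Answer: F476A,H877Q,K274G,L872W,N585C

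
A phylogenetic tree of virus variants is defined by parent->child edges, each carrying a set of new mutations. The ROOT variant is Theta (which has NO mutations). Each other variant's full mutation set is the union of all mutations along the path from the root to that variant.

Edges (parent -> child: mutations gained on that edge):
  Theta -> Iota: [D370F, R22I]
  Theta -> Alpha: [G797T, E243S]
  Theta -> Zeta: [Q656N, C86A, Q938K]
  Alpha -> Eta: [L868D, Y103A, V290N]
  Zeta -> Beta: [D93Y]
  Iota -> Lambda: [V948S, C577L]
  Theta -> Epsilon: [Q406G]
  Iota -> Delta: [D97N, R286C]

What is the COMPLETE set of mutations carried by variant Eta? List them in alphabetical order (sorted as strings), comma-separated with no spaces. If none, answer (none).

At Theta: gained [] -> total []
At Alpha: gained ['G797T', 'E243S'] -> total ['E243S', 'G797T']
At Eta: gained ['L868D', 'Y103A', 'V290N'] -> total ['E243S', 'G797T', 'L868D', 'V290N', 'Y103A']

Answer: E243S,G797T,L868D,V290N,Y103A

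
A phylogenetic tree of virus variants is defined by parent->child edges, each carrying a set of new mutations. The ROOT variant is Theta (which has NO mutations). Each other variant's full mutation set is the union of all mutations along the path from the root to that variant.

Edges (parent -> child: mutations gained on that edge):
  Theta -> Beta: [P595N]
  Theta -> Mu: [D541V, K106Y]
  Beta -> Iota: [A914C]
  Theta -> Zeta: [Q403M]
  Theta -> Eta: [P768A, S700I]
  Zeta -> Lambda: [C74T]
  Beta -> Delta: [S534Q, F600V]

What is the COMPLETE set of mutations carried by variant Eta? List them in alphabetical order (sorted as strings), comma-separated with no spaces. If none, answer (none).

At Theta: gained [] -> total []
At Eta: gained ['P768A', 'S700I'] -> total ['P768A', 'S700I']

Answer: P768A,S700I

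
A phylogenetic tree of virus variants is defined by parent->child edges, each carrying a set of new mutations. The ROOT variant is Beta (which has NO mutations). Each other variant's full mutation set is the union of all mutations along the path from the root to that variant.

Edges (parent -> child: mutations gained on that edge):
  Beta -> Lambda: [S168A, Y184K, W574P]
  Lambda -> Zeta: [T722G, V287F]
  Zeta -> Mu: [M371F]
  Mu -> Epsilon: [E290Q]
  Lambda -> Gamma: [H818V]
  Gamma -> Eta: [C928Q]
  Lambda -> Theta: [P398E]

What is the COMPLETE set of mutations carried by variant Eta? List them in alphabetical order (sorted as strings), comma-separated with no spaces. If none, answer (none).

At Beta: gained [] -> total []
At Lambda: gained ['S168A', 'Y184K', 'W574P'] -> total ['S168A', 'W574P', 'Y184K']
At Gamma: gained ['H818V'] -> total ['H818V', 'S168A', 'W574P', 'Y184K']
At Eta: gained ['C928Q'] -> total ['C928Q', 'H818V', 'S168A', 'W574P', 'Y184K']

Answer: C928Q,H818V,S168A,W574P,Y184K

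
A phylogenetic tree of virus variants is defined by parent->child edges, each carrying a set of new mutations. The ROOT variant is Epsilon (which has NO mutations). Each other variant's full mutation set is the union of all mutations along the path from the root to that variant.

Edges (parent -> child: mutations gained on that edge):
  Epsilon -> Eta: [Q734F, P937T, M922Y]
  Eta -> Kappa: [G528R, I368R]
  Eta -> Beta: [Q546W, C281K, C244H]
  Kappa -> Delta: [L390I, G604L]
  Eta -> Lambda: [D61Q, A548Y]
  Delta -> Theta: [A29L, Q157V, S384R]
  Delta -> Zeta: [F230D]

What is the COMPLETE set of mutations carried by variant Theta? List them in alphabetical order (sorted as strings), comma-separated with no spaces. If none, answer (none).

Answer: A29L,G528R,G604L,I368R,L390I,M922Y,P937T,Q157V,Q734F,S384R

Derivation:
At Epsilon: gained [] -> total []
At Eta: gained ['Q734F', 'P937T', 'M922Y'] -> total ['M922Y', 'P937T', 'Q734F']
At Kappa: gained ['G528R', 'I368R'] -> total ['G528R', 'I368R', 'M922Y', 'P937T', 'Q734F']
At Delta: gained ['L390I', 'G604L'] -> total ['G528R', 'G604L', 'I368R', 'L390I', 'M922Y', 'P937T', 'Q734F']
At Theta: gained ['A29L', 'Q157V', 'S384R'] -> total ['A29L', 'G528R', 'G604L', 'I368R', 'L390I', 'M922Y', 'P937T', 'Q157V', 'Q734F', 'S384R']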